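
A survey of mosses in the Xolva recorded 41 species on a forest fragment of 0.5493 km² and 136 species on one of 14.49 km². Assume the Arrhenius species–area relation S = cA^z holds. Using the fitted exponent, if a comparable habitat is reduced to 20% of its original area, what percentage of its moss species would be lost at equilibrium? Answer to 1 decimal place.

z = ln(136/41) / ln(14.49/0.5493) = 1.1991 / 3.2726 = 0.3664
S_new/S_old = (A_new/A_old)^z = 0.2^0.3664 = exp(0.3664 × -1.6094) = 0.5545
Fraction lost = 1 − 0.5545 = 0.4455

44.6%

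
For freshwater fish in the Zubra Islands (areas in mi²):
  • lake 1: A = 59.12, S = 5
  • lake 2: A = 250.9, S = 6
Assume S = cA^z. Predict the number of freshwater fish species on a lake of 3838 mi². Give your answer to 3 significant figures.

z = ln(6/5) / ln(250.9/59.12) = 0.1823 / 1.4455 = 0.1261
c = 5 / 59.12^0.1261 = 5 / 1.673 = 2.989
S₃ = 2.989 × 3838^0.1261 = 2.989 × 2.832 ≈ 8.464

8.46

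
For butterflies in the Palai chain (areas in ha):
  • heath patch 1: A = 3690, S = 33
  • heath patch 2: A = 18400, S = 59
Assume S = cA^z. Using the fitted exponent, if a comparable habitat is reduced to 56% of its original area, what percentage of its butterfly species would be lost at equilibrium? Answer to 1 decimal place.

z = ln(59/33) / ln(18400/3690) = 0.5810 / 1.6067 = 0.3616
S_new/S_old = (A_new/A_old)^z = 0.56^0.3616 = exp(0.3616 × -0.5798) = 0.8108
Fraction lost = 1 − 0.8108 = 0.1892

18.9%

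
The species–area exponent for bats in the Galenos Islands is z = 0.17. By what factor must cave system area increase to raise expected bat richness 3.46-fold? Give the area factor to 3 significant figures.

1480

(A₂/A₁)^0.17 = 3.46, so A₂/A₁ = 3.46^(1/0.17) = 3.46^5.882
ln(A₂/A₁) = ln 3.46 / 0.17 = 1.2413 / 0.17 = 7.3016
A₂/A₁ = e^7.3016 ≈ 1483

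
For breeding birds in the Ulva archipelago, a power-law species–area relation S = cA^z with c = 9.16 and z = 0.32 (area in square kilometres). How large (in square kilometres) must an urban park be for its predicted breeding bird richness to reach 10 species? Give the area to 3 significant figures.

1.32 square kilometres

10 = 9.16 × A^0.32  ⇒  A^0.32 = 10/9.16 = 1.092
ln A = ln(1.092) / 0.32 = 0.0877 / 0.32 = 0.2742
A = e^0.2742 ≈ 1.315 square kilometres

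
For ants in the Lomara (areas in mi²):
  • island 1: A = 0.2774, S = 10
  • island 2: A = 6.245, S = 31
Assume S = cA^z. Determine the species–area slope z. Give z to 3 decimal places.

0.363

Taking logs: ln S = ln c + z ln A, so z = (ln S₂ − ln S₁)/(ln A₂ − ln A₁).
z = ln(31/10) / ln(6.245/0.2774) = ln(3.1) / ln(22.51) = 1.1314 / 3.1141 = 0.3633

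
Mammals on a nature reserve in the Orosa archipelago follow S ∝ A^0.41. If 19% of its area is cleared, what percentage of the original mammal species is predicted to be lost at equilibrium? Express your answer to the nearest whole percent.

S_new/S_old = (A_new/A_old)^z = 0.81^0.41
= exp(0.41 × ln 0.81) = exp(0.41 × -0.2107) = exp(-0.0864) ≈ 0.9172
Fraction lost = 1 − 0.9172 = 0.08277

8%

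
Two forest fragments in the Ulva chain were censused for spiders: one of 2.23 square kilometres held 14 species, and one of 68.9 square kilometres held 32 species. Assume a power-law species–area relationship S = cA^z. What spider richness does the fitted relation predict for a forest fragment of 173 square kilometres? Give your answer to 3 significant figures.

z = ln(32/14) / ln(68.9/2.23) = 0.8267 / 3.4307 = 0.2410
c = 14 / 2.23^0.2410 = 14 / 1.213 = 11.54
S₃ = 11.54 × 173^0.2410 = 11.54 × 3.462 ≈ 39.95

39.9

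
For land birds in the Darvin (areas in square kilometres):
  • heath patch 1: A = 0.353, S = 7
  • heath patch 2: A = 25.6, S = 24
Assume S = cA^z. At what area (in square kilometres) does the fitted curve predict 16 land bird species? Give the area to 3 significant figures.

z = ln(24/7) / ln(25.6/0.353) = 1.2321 / 4.2839 = 0.2876
c = 7 / 0.353^0.2876 = 7 / 0.7412 = 9.444
A = (16/9.444)^(1/0.2876) ⇒ ln A = ln(1.694)/0.2876 = 1.8329
A = e^1.8329 ≈ 6.252 square kilometres

6.25 square kilometres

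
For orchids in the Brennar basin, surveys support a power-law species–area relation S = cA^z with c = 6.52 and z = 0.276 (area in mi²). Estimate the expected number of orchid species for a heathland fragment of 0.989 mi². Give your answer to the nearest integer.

S = 6.52 × 0.989^0.276
ln S = ln 6.52 + 0.276 × ln 0.989 = 1.8749 + 0.276 × -0.0111 = 1.8718
S = e^1.8718 ≈ 6.5

7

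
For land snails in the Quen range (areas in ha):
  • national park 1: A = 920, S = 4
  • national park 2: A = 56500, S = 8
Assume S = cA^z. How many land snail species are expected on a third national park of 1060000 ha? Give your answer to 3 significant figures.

13.1

z = ln(8/4) / ln(56500/920) = 0.6931 / 4.1176 = 0.1683
c = 4 / 920^0.1683 = 4 / 3.154 = 1.268
S₃ = 1.268 × 1060000^0.1683 = 1.268 × 10.33 ≈ 13.1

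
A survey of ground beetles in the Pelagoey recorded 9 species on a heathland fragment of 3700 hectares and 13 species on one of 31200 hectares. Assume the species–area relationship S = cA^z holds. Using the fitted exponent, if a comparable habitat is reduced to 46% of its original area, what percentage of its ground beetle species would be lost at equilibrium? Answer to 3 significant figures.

z = ln(13/9) / ln(31200/3700) = 0.3677 / 2.1321 = 0.1725
S_new/S_old = (A_new/A_old)^z = 0.46^0.1725 = exp(0.1725 × -0.7765) = 0.8747
Fraction lost = 1 − 0.8747 = 0.1253

12.5%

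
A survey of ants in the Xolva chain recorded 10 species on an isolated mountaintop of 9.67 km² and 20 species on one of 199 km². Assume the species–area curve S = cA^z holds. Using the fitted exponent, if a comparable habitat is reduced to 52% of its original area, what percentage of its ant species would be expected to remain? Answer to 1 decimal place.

86.1%

z = ln(20/10) / ln(199/9.67) = 0.6931 / 3.0243 = 0.2292
S_new/S_old = (A_new/A_old)^z = 0.52^0.2292 = exp(0.2292 × -0.6539) = 0.8608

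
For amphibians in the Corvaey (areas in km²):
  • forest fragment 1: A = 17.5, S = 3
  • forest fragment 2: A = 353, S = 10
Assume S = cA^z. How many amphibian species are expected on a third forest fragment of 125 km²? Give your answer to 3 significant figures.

6.60

z = ln(10/3) / ln(353/17.5) = 1.2040 / 3.0043 = 0.4008
c = 3 / 17.5^0.4008 = 3 / 3.149 = 0.9527
S₃ = 0.9527 × 125^0.4008 = 0.9527 × 6.924 ≈ 6.597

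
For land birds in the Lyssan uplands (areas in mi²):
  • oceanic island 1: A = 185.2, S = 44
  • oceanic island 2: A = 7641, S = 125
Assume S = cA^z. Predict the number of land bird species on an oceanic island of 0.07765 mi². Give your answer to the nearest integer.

5

z = ln(125/44) / ln(7641/185.2) = 1.0441 / 3.7198 = 0.2807
c = 44 / 185.2^0.2807 = 44 / 4.33 = 10.16
S₃ = 10.16 × 0.07765^0.2807 = 10.16 × 0.4881 ≈ 4.959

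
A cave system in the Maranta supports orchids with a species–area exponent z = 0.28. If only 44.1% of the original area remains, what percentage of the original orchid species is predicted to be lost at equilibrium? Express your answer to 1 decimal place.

20.5%

S_new/S_old = (A_new/A_old)^z = 0.441^0.28
= exp(0.28 × ln 0.441) = exp(0.28 × -0.8187) = exp(-0.2292) ≈ 0.7951
Fraction lost = 1 − 0.7951 = 0.2049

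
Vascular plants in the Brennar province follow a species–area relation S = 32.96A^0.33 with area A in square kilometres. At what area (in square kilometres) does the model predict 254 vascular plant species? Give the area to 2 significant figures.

254 = 32.96 × A^0.33  ⇒  A^0.33 = 254/32.96 = 7.706
ln A = ln(7.706) / 0.33 = 2.0420 / 0.33 = 6.1880
A = e^6.1880 ≈ 486.9 square kilometres

490 square kilometres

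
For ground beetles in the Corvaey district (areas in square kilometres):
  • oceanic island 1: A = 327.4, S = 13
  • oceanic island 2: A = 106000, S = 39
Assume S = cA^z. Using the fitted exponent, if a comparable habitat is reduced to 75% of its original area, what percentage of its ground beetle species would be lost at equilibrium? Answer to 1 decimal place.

z = ln(39/13) / ln(106000/327.4) = 1.0986 / 5.7800 = 0.1901
S_new/S_old = (A_new/A_old)^z = 0.75^0.1901 = exp(0.1901 × -0.2877) = 0.9468
Fraction lost = 1 − 0.9468 = 0.05321

5.3%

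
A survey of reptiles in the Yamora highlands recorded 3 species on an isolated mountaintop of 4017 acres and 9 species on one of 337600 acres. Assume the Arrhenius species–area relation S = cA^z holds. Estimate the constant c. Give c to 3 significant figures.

z = ln(S₂/S₁) / ln(A₂/A₁) = ln(9/3) / ln(337600/4017) = 1.0986 / 4.4313 = 0.2479
c = S₁ / A₁^z = 3 / 4017^0.2479 = 3 / 7.825 = 0.3834

0.383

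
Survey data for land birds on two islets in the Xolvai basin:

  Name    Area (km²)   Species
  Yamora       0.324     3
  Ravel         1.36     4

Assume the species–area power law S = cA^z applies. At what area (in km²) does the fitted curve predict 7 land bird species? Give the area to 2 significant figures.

z = ln(4/3) / ln(1.36/0.324) = 0.2877 / 1.4345 = 0.2005
c = 3 / 0.324^0.2005 = 3 / 0.7977 = 3.761
A = (7/3.761)^(1/0.2005) ⇒ ln A = ln(1.861)/0.2005 = 3.0980
A = e^3.0980 ≈ 22.15 km²

22 km²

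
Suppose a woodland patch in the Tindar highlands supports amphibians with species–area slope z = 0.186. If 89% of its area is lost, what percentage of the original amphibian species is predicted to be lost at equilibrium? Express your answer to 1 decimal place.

33.7%

S_new/S_old = (A_new/A_old)^z = 0.11^0.186
= exp(0.186 × ln 0.11) = exp(0.186 × -2.2073) = exp(-0.4106) ≈ 0.6633
Fraction lost = 1 − 0.6633 = 0.3367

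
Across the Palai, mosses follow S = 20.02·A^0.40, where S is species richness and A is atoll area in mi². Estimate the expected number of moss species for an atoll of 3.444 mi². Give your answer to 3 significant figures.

S = 20.02 × 3.444^0.4
ln S = ln 20.02 + 0.4 × ln 3.444 = 2.9967 + 0.4 × 1.2366 = 3.4914
S = e^3.4914 ≈ 32.83

32.8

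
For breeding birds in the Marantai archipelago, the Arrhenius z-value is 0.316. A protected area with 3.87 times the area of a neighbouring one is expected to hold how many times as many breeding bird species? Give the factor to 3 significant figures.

S₂/S₁ = (A₂/A₁)^z = 3.87^0.316
ln(S₂/S₁) = 0.316 × ln 3.87 = 0.316 × 1.3533 = 0.4276
S₂/S₁ = e^0.4276 ≈ 1.534

1.53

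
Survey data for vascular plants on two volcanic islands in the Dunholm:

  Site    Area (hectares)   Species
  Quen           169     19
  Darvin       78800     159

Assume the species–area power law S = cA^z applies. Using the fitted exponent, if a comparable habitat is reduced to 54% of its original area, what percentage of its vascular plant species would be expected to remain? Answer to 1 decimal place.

80.8%

z = ln(159/19) / ln(78800/169) = 2.1245 / 6.1448 = 0.3457
S_new/S_old = (A_new/A_old)^z = 0.54^0.3457 = exp(0.3457 × -0.6162) = 0.8081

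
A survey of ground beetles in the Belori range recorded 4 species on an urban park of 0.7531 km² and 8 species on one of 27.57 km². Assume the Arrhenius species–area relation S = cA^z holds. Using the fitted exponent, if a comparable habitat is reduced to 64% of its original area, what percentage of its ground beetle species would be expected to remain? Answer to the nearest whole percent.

92%

z = ln(8/4) / ln(27.57/0.7531) = 0.6931 / 3.6003 = 0.1925
S_new/S_old = (A_new/A_old)^z = 0.64^0.1925 = exp(0.1925 × -0.4463) = 0.9177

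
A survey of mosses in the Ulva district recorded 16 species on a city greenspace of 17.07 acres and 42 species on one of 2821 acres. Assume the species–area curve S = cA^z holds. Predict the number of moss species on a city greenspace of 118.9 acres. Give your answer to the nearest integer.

z = ln(42/16) / ln(2821/17.07) = 0.9651 / 5.1075 = 0.1890
c = 16 / 17.07^0.1890 = 16 / 1.709 = 9.36
S₃ = 9.36 × 118.9^0.1890 = 9.36 × 2.467 ≈ 23.09

23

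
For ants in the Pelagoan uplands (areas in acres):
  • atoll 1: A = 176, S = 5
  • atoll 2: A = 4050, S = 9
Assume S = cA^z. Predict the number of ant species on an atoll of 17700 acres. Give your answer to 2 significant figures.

12

z = ln(9/5) / ln(4050/176) = 0.5878 / 3.1360 = 0.1874
c = 5 / 176^0.1874 = 5 / 2.636 = 1.897
S₃ = 1.897 × 17700^0.1874 = 1.897 × 6.255 ≈ 11.87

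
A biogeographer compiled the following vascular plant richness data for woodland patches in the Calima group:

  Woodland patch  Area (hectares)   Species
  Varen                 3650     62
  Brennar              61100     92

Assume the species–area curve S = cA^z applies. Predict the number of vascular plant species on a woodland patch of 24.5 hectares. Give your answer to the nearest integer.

z = ln(92/62) / ln(61100/3650) = 0.3947 / 2.8178 = 0.1401
c = 62 / 3650^0.1401 = 62 / 3.154 = 19.65
S₃ = 19.65 × 24.5^0.1401 = 19.65 × 1.565 ≈ 30.76

31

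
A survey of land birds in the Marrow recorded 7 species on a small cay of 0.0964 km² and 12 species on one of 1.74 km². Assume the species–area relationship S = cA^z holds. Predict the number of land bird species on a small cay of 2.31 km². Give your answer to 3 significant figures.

z = ln(12/7) / ln(1.74/0.0964) = 0.5390 / 2.8931 = 0.1863
c = 7 / 0.0964^0.1863 = 7 / 0.6467 = 10.82
S₃ = 10.82 × 2.31^0.1863 = 10.82 × 1.169 ≈ 12.65

12.7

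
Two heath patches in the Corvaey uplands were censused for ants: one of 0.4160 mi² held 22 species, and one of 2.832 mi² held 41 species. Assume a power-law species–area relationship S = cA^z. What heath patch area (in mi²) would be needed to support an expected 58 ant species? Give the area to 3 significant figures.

8.25 mi²

z = ln(41/22) / ln(2.832/0.416) = 0.6225 / 1.9181 = 0.3246
c = 22 / 0.416^0.3246 = 22 / 0.7523 = 29.24
A = (58/29.24)^(1/0.3246) ⇒ ln A = ln(1.983)/0.3246 = 2.1097
A = e^2.1097 ≈ 8.246 mi²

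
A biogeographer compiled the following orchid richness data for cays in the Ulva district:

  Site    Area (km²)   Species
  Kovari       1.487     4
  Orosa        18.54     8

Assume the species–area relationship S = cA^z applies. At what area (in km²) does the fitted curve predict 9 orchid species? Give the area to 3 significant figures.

z = ln(8/4) / ln(18.54/1.487) = 0.6931 / 2.5232 = 0.2747
c = 4 / 1.487^0.2747 = 4 / 1.115 = 3.587
A = (9/3.587)^(1/0.2747) ⇒ ln A = ln(2.509)/0.2747 = 3.3487
A = e^3.3487 ≈ 28.47 km²

28.5 km²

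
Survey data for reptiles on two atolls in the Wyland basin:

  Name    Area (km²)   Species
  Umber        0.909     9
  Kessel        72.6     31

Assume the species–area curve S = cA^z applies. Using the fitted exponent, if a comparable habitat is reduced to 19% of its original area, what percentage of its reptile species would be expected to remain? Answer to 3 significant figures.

z = ln(31/9) / ln(72.6/0.909) = 1.2368 / 4.3804 = 0.2823
S_new/S_old = (A_new/A_old)^z = 0.19^0.2823 = exp(0.2823 × -1.6607) = 0.6257

62.6%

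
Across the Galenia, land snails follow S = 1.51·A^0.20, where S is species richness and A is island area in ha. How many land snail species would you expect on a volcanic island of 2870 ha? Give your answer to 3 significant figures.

7.42

S = 1.51 × 2870^0.2
ln S = ln 1.51 + 0.2 × ln 2870 = 0.4121 + 0.2 × 7.9621 = 2.0045
S = e^2.0045 ≈ 7.423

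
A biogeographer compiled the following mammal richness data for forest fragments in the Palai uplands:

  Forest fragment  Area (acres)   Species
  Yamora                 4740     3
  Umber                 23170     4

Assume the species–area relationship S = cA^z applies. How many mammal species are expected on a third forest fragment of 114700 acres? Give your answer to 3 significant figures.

z = ln(4/3) / ln(23170/4740) = 0.2877 / 1.5868 = 0.1813
c = 3 / 4740^0.1813 = 3 / 4.639 = 0.6467
S₃ = 0.6467 × 114700^0.1813 = 0.6467 × 8.266 ≈ 5.346

5.35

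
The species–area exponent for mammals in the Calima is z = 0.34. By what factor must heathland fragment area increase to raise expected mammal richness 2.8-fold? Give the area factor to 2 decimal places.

(A₂/A₁)^0.34 = 2.8, so A₂/A₁ = 2.8^(1/0.34) = 2.8^2.941
ln(A₂/A₁) = ln 2.8 / 0.34 = 1.0296 / 0.34 = 3.0283
A₂/A₁ = e^3.0283 ≈ 20.66

20.66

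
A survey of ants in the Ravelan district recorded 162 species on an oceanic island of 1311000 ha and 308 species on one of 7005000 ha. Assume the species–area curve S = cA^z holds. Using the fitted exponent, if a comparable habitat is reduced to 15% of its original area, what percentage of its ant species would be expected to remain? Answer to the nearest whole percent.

48%

z = ln(308/162) / ln(7005000/1311000) = 0.6425 / 1.6758 = 0.3834
S_new/S_old = (A_new/A_old)^z = 0.15^0.3834 = exp(0.3834 × -1.8971) = 0.4832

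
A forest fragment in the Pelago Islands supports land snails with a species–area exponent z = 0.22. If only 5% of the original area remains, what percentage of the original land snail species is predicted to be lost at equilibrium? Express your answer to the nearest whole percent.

48%

S_new/S_old = (A_new/A_old)^z = 0.05^0.22
= exp(0.22 × ln 0.05) = exp(0.22 × -2.9957) = exp(-0.6591) ≈ 0.5173
Fraction lost = 1 − 0.5173 = 0.4827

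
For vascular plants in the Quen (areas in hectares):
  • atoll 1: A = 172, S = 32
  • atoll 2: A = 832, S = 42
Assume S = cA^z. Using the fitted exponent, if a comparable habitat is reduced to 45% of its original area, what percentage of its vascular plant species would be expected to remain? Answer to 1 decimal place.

87.1%

z = ln(42/32) / ln(832/172) = 0.2719 / 1.5763 = 0.1725
S_new/S_old = (A_new/A_old)^z = 0.45^0.1725 = exp(0.1725 × -0.7985) = 0.8713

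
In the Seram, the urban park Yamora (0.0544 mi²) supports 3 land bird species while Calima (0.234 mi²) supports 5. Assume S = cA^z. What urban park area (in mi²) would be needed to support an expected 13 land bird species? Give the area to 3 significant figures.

z = ln(5/3) / ln(0.234/0.0544) = 0.5108 / 1.4590 = 0.3501
c = 3 / 0.0544^0.3501 = 3 / 0.3608 = 8.314
A = (13/8.314)^(1/0.3501) ⇒ ln A = ln(1.564)/0.3501 = 1.2766
A = e^1.2766 ≈ 3.584 mi²

3.58 mi²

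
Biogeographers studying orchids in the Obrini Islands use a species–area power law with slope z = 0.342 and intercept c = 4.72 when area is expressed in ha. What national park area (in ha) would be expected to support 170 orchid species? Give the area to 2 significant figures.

170 = 4.72 × A^0.342  ⇒  A^0.342 = 170/4.72 = 36.02
ln A = ln(36.02) / 0.342 = 3.5840 / 0.342 = 10.4795
A = e^10.4795 ≈ 35579 ha

36000 ha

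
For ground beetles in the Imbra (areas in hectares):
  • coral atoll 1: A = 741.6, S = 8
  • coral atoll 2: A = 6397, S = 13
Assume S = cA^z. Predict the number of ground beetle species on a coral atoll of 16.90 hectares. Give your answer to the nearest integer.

3

z = ln(13/8) / ln(6397/741.6) = 0.4855 / 2.1548 = 0.2253
c = 8 / 741.6^0.2253 = 8 / 4.433 = 1.805
S₃ = 1.805 × 16.9^0.2253 = 1.805 × 1.891 ≈ 3.412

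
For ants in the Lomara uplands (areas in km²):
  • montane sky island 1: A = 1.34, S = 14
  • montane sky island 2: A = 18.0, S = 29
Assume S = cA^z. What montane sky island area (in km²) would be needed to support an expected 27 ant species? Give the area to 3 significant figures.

z = ln(29/14) / ln(18/1.34) = 0.7282 / 2.5977 = 0.2803
c = 14 / 1.34^0.2803 = 14 / 1.086 = 12.9
A = (27/12.9)^(1/0.2803) ⇒ ln A = ln(2.093)/0.2803 = 2.6355
A = e^2.6355 ≈ 13.95 km²

13.9 km²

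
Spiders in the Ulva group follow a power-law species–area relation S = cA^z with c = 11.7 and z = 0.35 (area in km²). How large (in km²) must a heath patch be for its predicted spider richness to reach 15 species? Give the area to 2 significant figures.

15 = 11.7 × A^0.35  ⇒  A^0.35 = 15/11.7 = 1.282
ln A = ln(1.282) / 0.35 = 0.2485 / 0.35 = 0.7099
A = e^0.7099 ≈ 2.034 km²

2.0 km²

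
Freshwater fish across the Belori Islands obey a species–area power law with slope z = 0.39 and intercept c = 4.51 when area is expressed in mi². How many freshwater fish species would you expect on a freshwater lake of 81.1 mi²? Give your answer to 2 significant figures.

S = 4.51 × 81.1^0.39 = 4.51 × 5.553 ≈ 25.04

25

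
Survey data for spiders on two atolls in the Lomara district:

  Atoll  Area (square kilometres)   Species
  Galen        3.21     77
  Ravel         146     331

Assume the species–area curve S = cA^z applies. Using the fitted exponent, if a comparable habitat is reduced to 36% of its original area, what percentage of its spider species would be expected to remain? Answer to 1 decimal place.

67.7%

z = ln(331/77) / ln(146/3.21) = 1.4583 / 3.8173 = 0.3820
S_new/S_old = (A_new/A_old)^z = 0.36^0.3820 = exp(0.3820 × -1.0217) = 0.6769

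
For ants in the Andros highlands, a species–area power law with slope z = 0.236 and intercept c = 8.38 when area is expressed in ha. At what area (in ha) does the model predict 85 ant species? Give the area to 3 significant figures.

18300 ha

85 = 8.38 × A^0.236  ⇒  A^0.236 = 85/8.38 = 10.14
ln A = ln(10.14) / 0.236 = 2.3168 / 0.236 = 9.8170
A = e^9.8170 ≈ 18342 ha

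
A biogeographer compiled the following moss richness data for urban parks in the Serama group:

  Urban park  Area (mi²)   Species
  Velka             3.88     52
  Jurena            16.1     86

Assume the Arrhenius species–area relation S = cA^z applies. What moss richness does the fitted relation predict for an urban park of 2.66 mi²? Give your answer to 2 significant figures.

46

z = ln(86/52) / ln(16.1/3.88) = 0.5031 / 1.4230 = 0.3536
c = 52 / 3.88^0.3536 = 52 / 1.615 = 32.2
S₃ = 32.2 × 2.66^0.3536 = 32.2 × 1.413 ≈ 45.5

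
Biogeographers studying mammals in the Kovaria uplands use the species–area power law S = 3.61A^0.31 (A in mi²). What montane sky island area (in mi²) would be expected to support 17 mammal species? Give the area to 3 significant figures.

148 mi²

17 = 3.61 × A^0.31  ⇒  A^0.31 = 17/3.61 = 4.709
ln A = ln(4.709) / 0.31 = 1.5495 / 0.31 = 4.9984
A = e^4.9984 ≈ 148.2 mi²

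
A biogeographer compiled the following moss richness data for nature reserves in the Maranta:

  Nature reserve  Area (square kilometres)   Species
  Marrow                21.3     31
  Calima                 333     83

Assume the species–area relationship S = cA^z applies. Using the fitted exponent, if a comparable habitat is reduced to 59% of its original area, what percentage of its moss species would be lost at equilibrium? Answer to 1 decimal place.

17.2%

z = ln(83/31) / ln(333/21.3) = 0.9849 / 2.7494 = 0.3582
S_new/S_old = (A_new/A_old)^z = 0.59^0.3582 = exp(0.3582 × -0.5276) = 0.8278
Fraction lost = 1 − 0.8278 = 0.1722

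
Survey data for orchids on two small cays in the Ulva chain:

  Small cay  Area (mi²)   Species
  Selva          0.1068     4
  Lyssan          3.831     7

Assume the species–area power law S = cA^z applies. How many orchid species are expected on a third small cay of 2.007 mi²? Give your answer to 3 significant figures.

z = ln(7/4) / ln(3.831/0.1068) = 0.5596 / 3.5799 = 0.1563
c = 4 / 0.1068^0.1563 = 4 / 0.7049 = 5.674
S₃ = 5.674 × 2.007^0.1563 = 5.674 × 1.115 ≈ 6.327

6.33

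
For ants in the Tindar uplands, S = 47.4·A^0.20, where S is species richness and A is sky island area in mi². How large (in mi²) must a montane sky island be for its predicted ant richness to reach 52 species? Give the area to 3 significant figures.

52 = 47.4 × A^0.2  ⇒  A^0.2 = 52/47.4 = 1.097
ln A = ln(1.097) / 0.2 = 0.0926 / 0.2 = 0.4631
A = e^0.4631 ≈ 1.589 mi²

1.59 mi²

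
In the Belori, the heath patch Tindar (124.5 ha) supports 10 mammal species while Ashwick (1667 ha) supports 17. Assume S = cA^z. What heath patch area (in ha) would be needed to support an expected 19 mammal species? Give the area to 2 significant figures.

2900 ha

z = ln(17/10) / ln(1667/124.5) = 0.5306 / 2.5945 = 0.2045
c = 10 / 124.5^0.2045 = 10 / 2.682 = 3.728
A = (19/3.728)^(1/0.2045) ⇒ ln A = ln(5.096)/0.2045 = 7.9626
A = e^7.9626 ≈ 2872 ha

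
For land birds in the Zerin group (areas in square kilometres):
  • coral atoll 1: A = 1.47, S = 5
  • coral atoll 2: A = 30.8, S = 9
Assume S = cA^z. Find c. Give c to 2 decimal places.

4.64

z = ln(S₂/S₁) / ln(A₂/A₁) = ln(9/5) / ln(30.8/1.47) = 0.5878 / 3.0423 = 0.1932
c = S₁ / A₁^z = 5 / 1.47^0.1932 = 5 / 1.077 = 4.641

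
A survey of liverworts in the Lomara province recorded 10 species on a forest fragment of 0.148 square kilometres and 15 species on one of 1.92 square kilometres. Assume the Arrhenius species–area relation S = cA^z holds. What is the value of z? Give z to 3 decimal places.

Taking logs: ln S = ln c + z ln A, so z = (ln S₂ − ln S₁)/(ln A₂ − ln A₁).
z = ln(15/10) / ln(1.92/0.148) = ln(1.5) / ln(12.97) = 0.4055 / 2.5629 = 0.1582

0.158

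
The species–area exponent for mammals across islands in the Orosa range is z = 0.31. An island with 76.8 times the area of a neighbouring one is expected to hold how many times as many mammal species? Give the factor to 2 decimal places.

S₂/S₁ = (A₂/A₁)^z = 76.8^0.31
ln(S₂/S₁) = 0.31 × ln 76.8 = 0.31 × 4.3412 = 1.3458
S₂/S₁ = e^1.3458 ≈ 3.841

3.84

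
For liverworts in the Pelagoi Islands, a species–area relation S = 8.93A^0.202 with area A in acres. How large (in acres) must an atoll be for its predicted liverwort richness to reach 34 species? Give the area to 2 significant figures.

34 = 8.93 × A^0.202  ⇒  A^0.202 = 34/8.93 = 3.807
ln A = ln(3.807) / 0.202 = 1.3369 / 0.202 = 6.6185
A = e^6.6185 ≈ 748.8 acres

750 acres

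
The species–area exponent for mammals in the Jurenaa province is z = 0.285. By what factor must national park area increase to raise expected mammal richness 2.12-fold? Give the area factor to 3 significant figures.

(A₂/A₁)^0.285 = 2.12, so A₂/A₁ = 2.12^(1/0.285) = 2.12^3.509
ln(A₂/A₁) = ln 2.12 / 0.285 = 0.7514 / 0.285 = 2.6365
A₂/A₁ = e^2.6365 ≈ 13.96

14.0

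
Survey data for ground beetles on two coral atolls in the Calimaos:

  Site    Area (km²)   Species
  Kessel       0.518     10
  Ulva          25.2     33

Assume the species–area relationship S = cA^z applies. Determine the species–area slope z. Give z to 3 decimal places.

0.307

Taking logs: ln S = ln c + z ln A, so z = (ln S₂ − ln S₁)/(ln A₂ − ln A₁).
z = ln(33/10) / ln(25.2/0.518) = ln(3.3) / ln(48.65) = 1.1939 / 3.8846 = 0.3073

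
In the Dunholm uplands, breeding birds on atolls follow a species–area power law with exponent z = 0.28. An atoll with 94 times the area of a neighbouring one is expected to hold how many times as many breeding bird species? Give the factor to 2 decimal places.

S₂/S₁ = (A₂/A₁)^z = 94^0.28
ln(S₂/S₁) = 0.28 × ln 94 = 0.28 × 4.5433 = 1.2721
S₂/S₁ = e^1.2721 ≈ 3.568

3.57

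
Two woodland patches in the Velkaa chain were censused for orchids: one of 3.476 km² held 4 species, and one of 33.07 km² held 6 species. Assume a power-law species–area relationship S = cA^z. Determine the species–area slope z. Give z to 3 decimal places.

0.180

Taking logs: ln S = ln c + z ln A, so z = (ln S₂ − ln S₁)/(ln A₂ − ln A₁).
z = ln(6/4) / ln(33.07/3.476) = ln(1.5) / ln(9.514) = 0.4055 / 2.2527 = 0.1800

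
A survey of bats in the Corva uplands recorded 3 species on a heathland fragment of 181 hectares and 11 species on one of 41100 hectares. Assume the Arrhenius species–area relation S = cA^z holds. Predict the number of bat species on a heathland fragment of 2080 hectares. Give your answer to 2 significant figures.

5.4

z = ln(11/3) / ln(41100/181) = 1.2993 / 5.4253 = 0.2395
c = 3 / 181^0.2395 = 3 / 3.473 = 0.8638
S₃ = 0.8638 × 2080^0.2395 = 0.8638 × 6.232 ≈ 5.384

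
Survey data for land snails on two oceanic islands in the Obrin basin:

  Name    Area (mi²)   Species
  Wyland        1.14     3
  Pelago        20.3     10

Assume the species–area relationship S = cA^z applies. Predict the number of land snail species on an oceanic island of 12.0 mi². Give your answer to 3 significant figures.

z = ln(10/3) / ln(20.3/1.14) = 1.2040 / 2.8796 = 0.4181
c = 3 / 1.14^0.4181 = 3 / 1.056 = 2.84
S₃ = 2.84 × 12^0.4181 = 2.84 × 2.826 ≈ 8.027

8.03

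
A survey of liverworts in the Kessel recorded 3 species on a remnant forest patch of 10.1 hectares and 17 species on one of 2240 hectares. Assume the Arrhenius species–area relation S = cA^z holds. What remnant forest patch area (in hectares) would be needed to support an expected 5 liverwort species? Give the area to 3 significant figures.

49.6 hectares

z = ln(17/3) / ln(2240/10.1) = 1.7346 / 5.4017 = 0.3211
c = 3 / 10.1^0.3211 = 3 / 2.101 = 1.428
A = (5/1.428)^(1/0.3211) ⇒ ln A = ln(3.502)/0.3211 = 3.9033
A = e^3.9033 ≈ 49.57 hectares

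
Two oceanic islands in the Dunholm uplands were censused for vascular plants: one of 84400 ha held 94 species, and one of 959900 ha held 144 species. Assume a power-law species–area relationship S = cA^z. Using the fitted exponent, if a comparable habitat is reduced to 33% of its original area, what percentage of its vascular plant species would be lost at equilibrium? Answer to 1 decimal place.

z = ln(144/94) / ln(959900/84400) = 0.4265 / 2.4313 = 0.1754
S_new/S_old = (A_new/A_old)^z = 0.33^0.1754 = exp(0.1754 × -1.1087) = 0.8233
Fraction lost = 1 − 0.8233 = 0.1767

17.7%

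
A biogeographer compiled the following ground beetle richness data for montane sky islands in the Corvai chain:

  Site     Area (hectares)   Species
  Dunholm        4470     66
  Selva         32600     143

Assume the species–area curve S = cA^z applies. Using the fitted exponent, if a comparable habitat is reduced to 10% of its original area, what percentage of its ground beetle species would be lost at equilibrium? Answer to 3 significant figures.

z = ln(143/66) / ln(32600/4470) = 0.7732 / 1.9869 = 0.3891
S_new/S_old = (A_new/A_old)^z = 0.1^0.3891 = exp(0.3891 × -2.3026) = 0.4082
Fraction lost = 1 − 0.4082 = 0.5918

59.2%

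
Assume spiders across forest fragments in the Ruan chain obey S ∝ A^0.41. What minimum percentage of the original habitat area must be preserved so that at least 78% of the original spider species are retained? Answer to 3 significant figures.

54.6%

Need (A_new/A_old)^0.41 = 0.78, so A_new/A_old = 0.78^(1/0.41) = 0.78^2.439
ln(A_new/A_old) = ln 0.78 / 0.41 = -0.2485 / 0.41 = -0.6060
A_new/A_old = e^-0.6060 ≈ 0.5455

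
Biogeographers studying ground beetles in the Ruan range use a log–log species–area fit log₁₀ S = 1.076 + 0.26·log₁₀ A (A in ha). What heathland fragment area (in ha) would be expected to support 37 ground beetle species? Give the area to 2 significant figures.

37 = 11.91 × A^0.26  ⇒  A^0.26 = 37/11.91 = 3.106
ln A = ln(3.106) / 0.26 = 1.1333 / 0.26 = 4.3590
A = e^4.3590 ≈ 78.18 ha

78 ha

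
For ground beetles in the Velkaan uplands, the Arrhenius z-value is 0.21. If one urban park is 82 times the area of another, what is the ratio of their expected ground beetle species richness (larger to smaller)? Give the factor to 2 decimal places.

S₂/S₁ = (A₂/A₁)^z = 82^0.21
ln(S₂/S₁) = 0.21 × ln 82 = 0.21 × 4.4067 = 0.9254
S₂/S₁ = e^0.9254 ≈ 2.523

2.52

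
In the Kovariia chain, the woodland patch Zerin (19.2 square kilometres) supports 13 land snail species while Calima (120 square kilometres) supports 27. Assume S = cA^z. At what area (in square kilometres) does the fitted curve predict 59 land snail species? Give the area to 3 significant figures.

852 square kilometres

z = ln(27/13) / ln(120/19.2) = 0.7309 / 1.8326 = 0.3988
c = 13 / 19.2^0.3988 = 13 / 3.25 = 4.001
A = (59/4.001)^(1/0.3988) ⇒ ln A = ln(14.75)/0.3988 = 6.7475
A = e^6.7475 ≈ 851.9 square kilometres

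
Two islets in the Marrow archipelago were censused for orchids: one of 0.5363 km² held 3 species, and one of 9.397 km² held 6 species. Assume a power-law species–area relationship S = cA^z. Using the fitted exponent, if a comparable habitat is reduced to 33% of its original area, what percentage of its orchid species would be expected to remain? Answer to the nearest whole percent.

z = ln(6/3) / ln(9.397/0.5363) = 0.6931 / 2.8635 = 0.2421
S_new/S_old = (A_new/A_old)^z = 0.33^0.2421 = exp(0.2421 × -1.1087) = 0.7646

76%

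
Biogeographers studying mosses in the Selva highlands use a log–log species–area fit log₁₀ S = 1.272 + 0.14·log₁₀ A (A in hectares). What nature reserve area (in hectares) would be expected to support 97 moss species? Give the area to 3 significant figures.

97 = 18.71 × A^0.14  ⇒  A^0.14 = 97/18.71 = 5.185
ln A = ln(5.185) / 0.14 = 1.6458 / 0.14 = 11.7559
A = e^11.7559 ≈ 127501 hectares

128000 hectares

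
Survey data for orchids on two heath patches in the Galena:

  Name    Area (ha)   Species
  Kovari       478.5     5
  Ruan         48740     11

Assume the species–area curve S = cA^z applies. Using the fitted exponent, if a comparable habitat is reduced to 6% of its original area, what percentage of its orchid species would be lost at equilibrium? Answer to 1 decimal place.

38.1%

z = ln(11/5) / ln(48740/478.5) = 0.7885 / 4.6236 = 0.1705
S_new/S_old = (A_new/A_old)^z = 0.06^0.1705 = exp(0.1705 × -2.8134) = 0.6189
Fraction lost = 1 − 0.6189 = 0.3811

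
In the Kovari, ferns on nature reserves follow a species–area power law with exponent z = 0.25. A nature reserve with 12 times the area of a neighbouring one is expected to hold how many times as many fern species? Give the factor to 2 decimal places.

1.86

S₂/S₁ = (A₂/A₁)^z = 12^0.25
ln(S₂/S₁) = 0.25 × ln 12 = 0.25 × 2.4849 = 0.6212
S₂/S₁ = e^0.6212 ≈ 1.861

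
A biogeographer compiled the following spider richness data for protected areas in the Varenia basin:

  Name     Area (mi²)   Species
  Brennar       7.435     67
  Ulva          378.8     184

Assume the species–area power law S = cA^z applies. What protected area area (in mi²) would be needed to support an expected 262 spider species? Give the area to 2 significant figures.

1500 mi²

z = ln(184/67) / ln(378.8/7.435) = 1.0102 / 3.9308 = 0.2570
c = 67 / 7.435^0.2570 = 67 / 1.675 = 40.01
A = (262/40.01)^(1/0.2570) ⇒ ln A = ln(6.549)/0.2570 = 7.3121
A = e^7.3121 ≈ 1498 mi²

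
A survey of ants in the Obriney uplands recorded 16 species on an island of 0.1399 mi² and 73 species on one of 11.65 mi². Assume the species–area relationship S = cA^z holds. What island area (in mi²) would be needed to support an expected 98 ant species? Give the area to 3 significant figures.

z = ln(73/16) / ln(11.65/0.1399) = 1.5179 / 4.4221 = 0.3432
c = 16 / 0.1399^0.3432 = 16 / 0.5091 = 31.43
A = (98/31.43)^(1/0.3432) ⇒ ln A = ln(3.118)/0.3432 = 3.3133
A = e^3.3133 ≈ 27.48 mi²

27.5 mi²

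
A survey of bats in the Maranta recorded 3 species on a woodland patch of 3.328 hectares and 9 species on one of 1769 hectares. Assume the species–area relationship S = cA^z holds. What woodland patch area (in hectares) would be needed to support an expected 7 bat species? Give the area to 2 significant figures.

420 hectares

z = ln(9/3) / ln(1769/3.328) = 1.0986 / 6.2758 = 0.1751
c = 3 / 3.328^0.1751 = 3 / 1.234 = 2.431
A = (7/2.431)^(1/0.1751) ⇒ ln A = ln(2.88)/0.1751 = 6.0425
A = e^6.0425 ≈ 421 hectares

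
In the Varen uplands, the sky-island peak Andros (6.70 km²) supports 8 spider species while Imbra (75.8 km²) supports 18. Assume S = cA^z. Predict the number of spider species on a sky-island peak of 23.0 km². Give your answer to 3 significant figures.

12.1

z = ln(18/8) / ln(75.8/6.7) = 0.8109 / 2.4260 = 0.3343
c = 8 / 6.7^0.3343 = 8 / 1.889 = 4.236
S₃ = 4.236 × 23^0.3343 = 4.236 × 2.852 ≈ 12.08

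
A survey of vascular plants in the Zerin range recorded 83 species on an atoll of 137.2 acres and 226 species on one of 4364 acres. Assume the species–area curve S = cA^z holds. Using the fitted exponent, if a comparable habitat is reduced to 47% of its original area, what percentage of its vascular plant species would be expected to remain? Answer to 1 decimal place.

80.4%

z = ln(226/83) / ln(4364/137.2) = 1.0017 / 3.4597 = 0.2895
S_new/S_old = (A_new/A_old)^z = 0.47^0.2895 = exp(0.2895 × -0.7550) = 0.8036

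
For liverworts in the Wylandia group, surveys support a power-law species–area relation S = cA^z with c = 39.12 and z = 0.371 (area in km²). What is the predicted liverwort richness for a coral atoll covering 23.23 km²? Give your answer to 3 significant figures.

S = 39.12 × 23.23^0.371 = 39.12 × 3.212 ≈ 125.7

126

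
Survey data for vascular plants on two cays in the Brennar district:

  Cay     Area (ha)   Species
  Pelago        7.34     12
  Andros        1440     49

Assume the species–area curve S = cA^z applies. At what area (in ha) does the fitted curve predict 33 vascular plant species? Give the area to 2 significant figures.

z = ln(49/12) / ln(1440/7.34) = 1.4069 / 5.2791 = 0.2665
c = 12 / 7.34^0.2665 = 12 / 1.701 = 7.054
A = (33/7.054)^(1/0.2665) ⇒ ln A = ln(4.678)/0.2665 = 5.7891
A = e^5.7891 ≈ 326.7 ha

330 ha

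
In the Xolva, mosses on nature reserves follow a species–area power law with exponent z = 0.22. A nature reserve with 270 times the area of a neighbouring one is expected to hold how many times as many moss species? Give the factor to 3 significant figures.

3.43

S₂/S₁ = (A₂/A₁)^z = 270^0.22
ln(S₂/S₁) = 0.22 × ln 270 = 0.22 × 5.5984 = 1.2317
S₂/S₁ = e^1.2317 ≈ 3.427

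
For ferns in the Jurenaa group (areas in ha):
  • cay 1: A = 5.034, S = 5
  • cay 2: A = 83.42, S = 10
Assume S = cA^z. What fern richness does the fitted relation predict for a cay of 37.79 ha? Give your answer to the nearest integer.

z = ln(10/5) / ln(83.42/5.034) = 0.6931 / 2.8077 = 0.2469
c = 5 / 5.034^0.2469 = 5 / 1.49 = 3.355
S₃ = 3.355 × 37.79^0.2469 = 3.355 × 2.451 ≈ 8.224

8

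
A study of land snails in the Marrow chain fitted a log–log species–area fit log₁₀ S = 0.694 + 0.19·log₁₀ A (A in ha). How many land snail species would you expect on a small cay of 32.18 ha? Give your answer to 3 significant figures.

9.56

S = 4.943 × 32.18^0.19
ln S = ln 4.943 + 0.19 × ln 32.18 = 1.5980 + 0.19 × 3.4713 = 2.2575
S = e^2.2575 ≈ 9.56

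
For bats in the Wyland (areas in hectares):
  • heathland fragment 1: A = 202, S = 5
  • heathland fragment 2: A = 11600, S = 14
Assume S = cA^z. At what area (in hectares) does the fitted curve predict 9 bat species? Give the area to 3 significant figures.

z = ln(14/5) / ln(11600/202) = 1.0296 / 4.0505 = 0.2542
c = 5 / 202^0.2542 = 5 / 3.855 = 1.297
A = (9/1.297)^(1/0.2542) ⇒ ln A = ln(6.939)/0.2542 = 7.6206
A = e^7.6206 ≈ 2040 hectares

2040 hectares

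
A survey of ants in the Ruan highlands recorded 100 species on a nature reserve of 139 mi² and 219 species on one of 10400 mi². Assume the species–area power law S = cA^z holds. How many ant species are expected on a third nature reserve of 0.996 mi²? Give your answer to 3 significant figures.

z = ln(219/100) / ln(10400/139) = 0.7839 / 4.3151 = 0.1817
c = 100 / 139^0.1817 = 100 / 2.451 = 40.8
S₃ = 40.8 × 0.996^0.1817 = 40.8 × 0.9993 ≈ 40.77

40.8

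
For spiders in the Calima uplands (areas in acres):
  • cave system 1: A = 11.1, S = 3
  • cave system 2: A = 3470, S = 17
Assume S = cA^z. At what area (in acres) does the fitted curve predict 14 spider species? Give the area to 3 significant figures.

1820 acres

z = ln(17/3) / ln(3470/11.1) = 1.7346 / 5.7450 = 0.3019
c = 3 / 11.1^0.3019 = 3 / 2.068 = 1.45
A = (14/1.45)^(1/0.3019) ⇒ ln A = ln(9.652)/0.3019 = 7.5089
A = e^7.5089 ≈ 1824 acres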